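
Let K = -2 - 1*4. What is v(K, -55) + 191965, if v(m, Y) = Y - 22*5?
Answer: 191800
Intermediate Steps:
K = -6 (K = -2 - 4 = -6)
v(m, Y) = -110 + Y (v(m, Y) = Y - 1*110 = Y - 110 = -110 + Y)
v(K, -55) + 191965 = (-110 - 55) + 191965 = -165 + 191965 = 191800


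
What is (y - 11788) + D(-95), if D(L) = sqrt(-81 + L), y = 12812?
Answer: 1024 + 4*I*sqrt(11) ≈ 1024.0 + 13.266*I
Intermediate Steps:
(y - 11788) + D(-95) = (12812 - 11788) + sqrt(-81 - 95) = 1024 + sqrt(-176) = 1024 + 4*I*sqrt(11)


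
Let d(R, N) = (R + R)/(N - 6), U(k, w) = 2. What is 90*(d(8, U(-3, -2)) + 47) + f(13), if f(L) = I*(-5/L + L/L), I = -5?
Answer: 50270/13 ≈ 3866.9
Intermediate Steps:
d(R, N) = 2*R/(-6 + N) (d(R, N) = (2*R)/(-6 + N) = 2*R/(-6 + N))
f(L) = -5 + 25/L (f(L) = -5*(-5/L + L/L) = -5*(-5/L + 1) = -5*(1 - 5/L) = -5 + 25/L)
90*(d(8, U(-3, -2)) + 47) + f(13) = 90*(2*8/(-6 + 2) + 47) + (-5 + 25/13) = 90*(2*8/(-4) + 47) + (-5 + 25*(1/13)) = 90*(2*8*(-1/4) + 47) + (-5 + 25/13) = 90*(-4 + 47) - 40/13 = 90*43 - 40/13 = 3870 - 40/13 = 50270/13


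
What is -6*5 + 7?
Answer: -23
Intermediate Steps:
-6*5 + 7 = -1*30 + 7 = -30 + 7 = -23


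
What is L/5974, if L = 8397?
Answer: 8397/5974 ≈ 1.4056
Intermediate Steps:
L/5974 = 8397/5974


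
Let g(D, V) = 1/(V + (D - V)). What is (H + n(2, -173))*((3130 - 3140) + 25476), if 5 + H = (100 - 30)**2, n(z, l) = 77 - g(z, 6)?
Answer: 126604219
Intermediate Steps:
g(D, V) = 1/D
n(z, l) = 77 - 1/z
H = 4895 (H = -5 + (100 - 30)**2 = -5 + 70**2 = -5 + 4900 = 4895)
(H + n(2, -173))*((3130 - 3140) + 25476) = (4895 + (77 - 1/2))*((3130 - 3140) + 25476) = (4895 + (77 - 1*1/2))*(-10 + 25476) = (4895 + (77 - 1/2))*25466 = (4895 + 153/2)*25466 = (9943/2)*25466 = 126604219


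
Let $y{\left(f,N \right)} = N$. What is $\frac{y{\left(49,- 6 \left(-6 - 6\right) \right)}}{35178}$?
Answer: $\frac{12}{5863} \approx 0.0020467$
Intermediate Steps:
$\frac{y{\left(49,- 6 \left(-6 - 6\right) \right)}}{35178} = \frac{\left(-6\right) \left(-6 - 6\right)}{35178} = \left(-6\right) \left(-12\right) \frac{1}{35178} = 72 \cdot \frac{1}{35178} = \frac{12}{5863}$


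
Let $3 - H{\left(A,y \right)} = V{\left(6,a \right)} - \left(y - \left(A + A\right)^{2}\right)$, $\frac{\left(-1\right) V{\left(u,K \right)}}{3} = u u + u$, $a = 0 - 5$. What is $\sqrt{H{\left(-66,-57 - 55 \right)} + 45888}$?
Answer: $\sqrt{28481} \approx 168.76$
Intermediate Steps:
$a = -5$ ($a = 0 - 5 = -5$)
$V{\left(u,K \right)} = - 3 u - 3 u^{2}$ ($V{\left(u,K \right)} = - 3 \left(u u + u\right) = - 3 \left(u^{2} + u\right) = - 3 \left(u + u^{2}\right) = - 3 u - 3 u^{2}$)
$H{\left(A,y \right)} = 129 + y - 4 A^{2}$ ($H{\left(A,y \right)} = 3 - \left(\left(-3\right) 6 \left(1 + 6\right) - \left(y - \left(A + A\right)^{2}\right)\right) = 3 - \left(\left(-3\right) 6 \cdot 7 - \left(y - \left(2 A\right)^{2}\right)\right) = 3 - \left(-126 - \left(y - 4 A^{2}\right)\right) = 3 - \left(-126 + \left(- y + 4 A^{2}\right)\right) = 3 - \left(-126 - y + 4 A^{2}\right) = 3 + \left(126 + y - 4 A^{2}\right) = 129 + y - 4 A^{2}$)
$\sqrt{H{\left(-66,-57 - 55 \right)} + 45888} = \sqrt{\left(129 - 112 - 4 \left(-66\right)^{2}\right) + 45888} = \sqrt{\left(129 - 112 - 17424\right) + 45888} = \sqrt{-17407 + 45888} = \sqrt{28481}$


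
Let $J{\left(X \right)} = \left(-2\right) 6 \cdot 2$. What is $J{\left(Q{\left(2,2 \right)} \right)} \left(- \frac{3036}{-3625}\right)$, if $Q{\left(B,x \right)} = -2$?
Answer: $- \frac{72864}{3625} \approx -20.1$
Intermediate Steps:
$J{\left(X \right)} = -24$ ($J{\left(X \right)} = \left(-12\right) 2 = -24$)
$J{\left(Q{\left(2,2 \right)} \right)} \left(- \frac{3036}{-3625}\right) = - 24 \left(- \frac{3036}{-3625}\right) = - 24 \left(\left(-3036\right) \left(- \frac{1}{3625}\right)\right) = \left(-24\right) \frac{3036}{3625} = - \frac{72864}{3625}$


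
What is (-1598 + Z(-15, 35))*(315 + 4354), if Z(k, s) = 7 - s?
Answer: -7591794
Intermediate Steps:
(-1598 + Z(-15, 35))*(315 + 4354) = (-1598 + (7 - 1*35))*(315 + 4354) = (-1598 + (7 - 35))*4669 = (-1598 - 28)*4669 = -1626*4669 = -7591794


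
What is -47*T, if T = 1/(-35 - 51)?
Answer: 47/86 ≈ 0.54651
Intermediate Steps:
T = -1/86 (T = 1/(-86) = -1/86 ≈ -0.011628)
-47*T = -47*(-1)/86 = -1*(-47/86) = 47/86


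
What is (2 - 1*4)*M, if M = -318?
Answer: 636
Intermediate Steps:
(2 - 1*4)*M = (2 - 1*4)*(-318) = (2 - 4)*(-318) = -2*(-318) = 636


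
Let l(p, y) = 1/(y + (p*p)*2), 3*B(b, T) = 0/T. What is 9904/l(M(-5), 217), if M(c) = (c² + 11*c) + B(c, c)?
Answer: 19976368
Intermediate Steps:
B(b, T) = 0 (B(b, T) = (0/T)/3 = (⅓)*0 = 0)
M(c) = c² + 11*c (M(c) = (c² + 11*c) + 0 = c² + 11*c)
l(p, y) = 1/(y + 2*p²) (l(p, y) = 1/(y + p²*2) = 1/(y + 2*p²))
9904/l(M(-5), 217) = 9904/(1/(217 + 2*(-5*(11 - 5))²)) = 9904/(1/(217 + 2*(-5*6)²)) = 9904/(1/(217 + 2*(-30)²)) = 9904/(1/(217 + 2*900)) = 9904/(1/(217 + 1800)) = 9904/(1/2017) = 9904*2017 = 19976368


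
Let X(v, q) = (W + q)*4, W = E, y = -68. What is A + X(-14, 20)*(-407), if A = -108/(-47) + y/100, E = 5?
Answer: -47820599/1175 ≈ -40698.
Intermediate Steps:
W = 5
X(v, q) = 20 + 4*q (X(v, q) = (5 + q)*4 = 20 + 4*q)
A = 1901/1175 (A = -108/(-47) - 68/100 = -108*(-1/47) - 68*1/100 = 108/47 - 17/25 = 1901/1175 ≈ 1.6179)
A + X(-14, 20)*(-407) = 1901/1175 + (20 + 4*20)*(-407) = 1901/1175 + (20 + 80)*(-407) = 1901/1175 + 100*(-407) = 1901/1175 - 40700 = -47820599/1175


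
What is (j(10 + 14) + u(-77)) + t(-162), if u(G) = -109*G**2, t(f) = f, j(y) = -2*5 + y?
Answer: -646409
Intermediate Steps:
j(y) = -10 + y
(j(10 + 14) + u(-77)) + t(-162) = ((-10 + (10 + 14)) - 109*(-77)**2) - 162 = ((-10 + 24) - 109*5929) - 162 = (14 - 646261) - 162 = -646247 - 162 = -646409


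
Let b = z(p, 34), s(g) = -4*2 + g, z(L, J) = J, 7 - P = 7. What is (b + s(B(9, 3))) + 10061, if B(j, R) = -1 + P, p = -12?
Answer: 10086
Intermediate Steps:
P = 0 (P = 7 - 1*7 = 7 - 7 = 0)
B(j, R) = -1 (B(j, R) = -1 + 0 = -1)
s(g) = -8 + g
b = 34
(b + s(B(9, 3))) + 10061 = (34 + (-8 - 1)) + 10061 = (34 - 9) + 10061 = 25 + 10061 = 10086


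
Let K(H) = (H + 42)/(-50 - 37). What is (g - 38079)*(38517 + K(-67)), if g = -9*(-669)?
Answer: -35808828744/29 ≈ -1.2348e+9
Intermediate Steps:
K(H) = -14/29 - H/87 (K(H) = (42 + H)/(-87) = (42 + H)*(-1/87) = -14/29 - H/87)
g = 6021
(g - 38079)*(38517 + K(-67)) = (6021 - 38079)*(38517 + (-14/29 - 1/87*(-67))) = -32058*(38517 + (-14/29 + 67/87)) = -32058*(38517 + 25/87) = -32058*3351004/87 = -35808828744/29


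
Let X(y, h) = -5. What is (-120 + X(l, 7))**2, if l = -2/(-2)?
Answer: 15625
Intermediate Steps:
l = 1 (l = -2*(-1/2) = 1)
(-120 + X(l, 7))**2 = (-120 - 5)**2 = (-125)**2 = 15625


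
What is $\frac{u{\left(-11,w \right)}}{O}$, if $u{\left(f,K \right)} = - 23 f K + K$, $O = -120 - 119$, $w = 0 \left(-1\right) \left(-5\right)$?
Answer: $0$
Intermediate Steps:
$w = 0$ ($w = 0 \left(-5\right) = 0$)
$O = -239$
$u{\left(f,K \right)} = K - 23 K f$ ($u{\left(f,K \right)} = - 23 K f + K = K - 23 K f$)
$\frac{u{\left(-11,w \right)}}{O} = \frac{0 \left(1 - -253\right)}{-239} = 0 \left(1 + 253\right) \left(- \frac{1}{239}\right) = 0 \cdot 254 \left(- \frac{1}{239}\right) = 0 \left(- \frac{1}{239}\right) = 0$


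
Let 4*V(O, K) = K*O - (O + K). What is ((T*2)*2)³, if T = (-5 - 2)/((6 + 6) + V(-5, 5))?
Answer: -1404928/12167 ≈ -115.47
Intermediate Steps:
V(O, K) = -K/4 - O/4 + K*O/4 (V(O, K) = (K*O - (O + K))/4 = (K*O - (K + O))/4 = (K*O + (-K - O))/4 = (-K - O + K*O)/4 = -K/4 - O/4 + K*O/4)
T = -28/23 (T = (-5 - 2)/((6 + 6) + (-¼*5 - ¼*(-5) + (¼)*5*(-5))) = -7/(12 + (-5/4 + 5/4 - 25/4)) = -7/(12 - 25/4) = -7/23/4 = -7*4/23 = -28/23 ≈ -1.2174)
((T*2)*2)³ = (-28/23*2*2)³ = (-56/23*2)³ = (-112/23)³ = -1404928/12167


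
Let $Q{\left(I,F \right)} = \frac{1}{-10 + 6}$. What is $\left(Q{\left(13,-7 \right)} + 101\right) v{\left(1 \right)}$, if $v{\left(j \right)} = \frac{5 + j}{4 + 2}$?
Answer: $\frac{403}{4} \approx 100.75$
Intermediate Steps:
$Q{\left(I,F \right)} = - \frac{1}{4}$ ($Q{\left(I,F \right)} = \frac{1}{-4} = - \frac{1}{4}$)
$v{\left(j \right)} = \frac{5}{6} + \frac{j}{6}$ ($v{\left(j \right)} = \frac{5 + j}{6} = \left(5 + j\right) \frac{1}{6} = \frac{5}{6} + \frac{j}{6}$)
$\left(Q{\left(13,-7 \right)} + 101\right) v{\left(1 \right)} = \left(- \frac{1}{4} + 101\right) \left(\frac{5}{6} + \frac{1}{6} \cdot 1\right) = \frac{403 \left(\frac{5}{6} + \frac{1}{6}\right)}{4} = \frac{403}{4} \cdot 1 = \frac{403}{4}$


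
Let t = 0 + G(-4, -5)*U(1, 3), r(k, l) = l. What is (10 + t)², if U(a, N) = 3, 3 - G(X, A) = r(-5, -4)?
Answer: 961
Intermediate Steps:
G(X, A) = 7 (G(X, A) = 3 - 1*(-4) = 3 + 4 = 7)
t = 21 (t = 0 + 7*3 = 0 + 21 = 21)
(10 + t)² = (10 + 21)² = 31² = 961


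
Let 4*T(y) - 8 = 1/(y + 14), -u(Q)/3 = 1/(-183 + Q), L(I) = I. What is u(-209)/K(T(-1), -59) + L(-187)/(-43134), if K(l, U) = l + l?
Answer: 131683/21135660 ≈ 0.0062304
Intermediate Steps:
u(Q) = -3/(-183 + Q)
T(y) = 2 + 1/(4*(14 + y)) (T(y) = 2 + 1/(4*(y + 14)) = 2 + 1/(4*(14 + y)))
K(l, U) = 2*l
u(-209)/K(T(-1), -59) + L(-187)/(-43134) = (-3/(-183 - 209))/((2*((113 + 8*(-1))/(4*(14 - 1))))) - 187/(-43134) = (-3/(-392))/((2*((¼)*(113 - 8)/13))) - 187*(-1/43134) = (-3*(-1/392))/((2*((¼)*(1/13)*105))) + 187/43134 = 3/(392*((2*(105/52)))) + 187/43134 = 3/(392*(105/26)) + 187/43134 = (3/392)*(26/105) + 187/43134 = 13/6860 + 187/43134 = 131683/21135660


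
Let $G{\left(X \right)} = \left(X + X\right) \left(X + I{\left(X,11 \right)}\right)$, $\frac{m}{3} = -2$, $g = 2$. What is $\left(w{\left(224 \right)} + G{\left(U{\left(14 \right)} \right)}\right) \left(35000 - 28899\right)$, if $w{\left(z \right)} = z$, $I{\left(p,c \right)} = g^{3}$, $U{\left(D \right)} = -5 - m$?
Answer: $1476442$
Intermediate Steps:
$m = -6$ ($m = 3 \left(-2\right) = -6$)
$U{\left(D \right)} = 1$ ($U{\left(D \right)} = -5 - -6 = -5 + 6 = 1$)
$I{\left(p,c \right)} = 8$ ($I{\left(p,c \right)} = 2^{3} = 8$)
$G{\left(X \right)} = 2 X \left(8 + X\right)$ ($G{\left(X \right)} = \left(X + X\right) \left(X + 8\right) = 2 X \left(8 + X\right)$)
$\left(w{\left(224 \right)} + G{\left(U{\left(14 \right)} \right)}\right) \left(35000 - 28899\right) = \left(224 + 2 \cdot 1 \left(8 + 1\right)\right) \left(35000 - 28899\right) = \left(224 + 2 \cdot 1 \cdot 9\right) 6101 = \left(224 + 18\right) 6101 = 242 \cdot 6101 = 1476442$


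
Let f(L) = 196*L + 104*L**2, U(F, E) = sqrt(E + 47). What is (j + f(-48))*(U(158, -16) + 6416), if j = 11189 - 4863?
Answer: 1517602144 + 236534*sqrt(31) ≈ 1.5189e+9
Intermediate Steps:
U(F, E) = sqrt(47 + E)
f(L) = 104*L**2 + 196*L
j = 6326
(j + f(-48))*(U(158, -16) + 6416) = (6326 + 4*(-48)*(49 + 26*(-48)))*(sqrt(47 - 16) + 6416) = (6326 + 4*(-48)*(49 - 1248))*(sqrt(31) + 6416) = (6326 + 4*(-48)*(-1199))*(6416 + sqrt(31)) = (6326 + 230208)*(6416 + sqrt(31)) = 236534*(6416 + sqrt(31)) = 1517602144 + 236534*sqrt(31)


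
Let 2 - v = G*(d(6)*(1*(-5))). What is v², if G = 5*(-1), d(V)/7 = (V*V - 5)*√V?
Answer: 176583754 - 21700*√6 ≈ 1.7653e+8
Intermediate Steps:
d(V) = 7*√V*(-5 + V²) (d(V) = 7*((V*V - 5)*√V) = 7*((V² - 5)*√V) = 7*((-5 + V²)*√V) = 7*(√V*(-5 + V²)) = 7*√V*(-5 + V²))
G = -5
v = 2 - 5425*√6 (v = 2 - (-5)*(7*√6*(-5 + 6²))*(1*(-5)) = 2 - (-5)*(7*√6*(-5 + 36))*(-5) = 2 - (-5)*(7*√6*31)*(-5) = 2 - (-5)*(217*√6)*(-5) = 2 - (-5)*(-1085*√6) = 2 - 5425*√6 ≈ -13286.)
v² = (2 - 5425*√6)²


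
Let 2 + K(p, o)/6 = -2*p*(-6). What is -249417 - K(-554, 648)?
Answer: -209517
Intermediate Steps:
K(p, o) = -12 + 72*p (K(p, o) = -12 + 6*(-2*p*(-6)) = -12 + 6*(12*p) = -12 + 72*p)
-249417 - K(-554, 648) = -249417 - (-12 + 72*(-554)) = -249417 - (-12 - 39888) = -249417 - 1*(-39900) = -249417 + 39900 = -209517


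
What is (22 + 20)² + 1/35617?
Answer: 62828389/35617 ≈ 1764.0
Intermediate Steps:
(22 + 20)² + 1/35617 = 42² + 1/35617 = 1764 + 1/35617 = 62828389/35617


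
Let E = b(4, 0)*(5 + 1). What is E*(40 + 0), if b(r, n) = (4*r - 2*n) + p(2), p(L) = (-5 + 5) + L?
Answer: 4320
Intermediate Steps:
p(L) = L (p(L) = 0 + L = L)
b(r, n) = 2 - 2*n + 4*r (b(r, n) = (4*r - 2*n) + 2 = (-2*n + 4*r) + 2 = 2 - 2*n + 4*r)
E = 108 (E = (2 - 2*0 + 4*4)*(5 + 1) = (2 + 0 + 16)*6 = 18*6 = 108)
E*(40 + 0) = 108*(40 + 0) = 108*40 = 4320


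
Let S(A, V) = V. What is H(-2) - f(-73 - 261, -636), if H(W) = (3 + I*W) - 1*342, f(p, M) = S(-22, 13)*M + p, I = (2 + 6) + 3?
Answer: 8241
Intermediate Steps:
I = 11 (I = 8 + 3 = 11)
f(p, M) = p + 13*M (f(p, M) = 13*M + p = p + 13*M)
H(W) = -339 + 11*W (H(W) = (3 + 11*W) - 1*342 = (3 + 11*W) - 342 = -339 + 11*W)
H(-2) - f(-73 - 261, -636) = (-339 + 11*(-2)) - ((-73 - 261) + 13*(-636)) = (-339 - 22) - (-334 - 8268) = -361 - 1*(-8602) = -361 + 8602 = 8241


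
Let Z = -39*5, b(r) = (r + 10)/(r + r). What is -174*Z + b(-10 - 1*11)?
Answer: 1425071/42 ≈ 33930.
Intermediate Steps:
b(r) = (10 + r)/(2*r) (b(r) = (10 + r)/((2*r)) = (10 + r)*(1/(2*r)) = (10 + r)/(2*r))
Z = -195
-174*Z + b(-10 - 1*11) = -174*(-195) + (10 + (-10 - 1*11))/(2*(-10 - 1*11)) = 33930 + (10 + (-10 - 11))/(2*(-10 - 11)) = 33930 + (½)*(10 - 21)/(-21) = 33930 + (½)*(-1/21)*(-11) = 33930 + 11/42 = 1425071/42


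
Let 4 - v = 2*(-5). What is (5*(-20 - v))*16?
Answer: -2720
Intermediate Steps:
v = 14 (v = 4 - 2*(-5) = 4 - 1*(-10) = 4 + 10 = 14)
(5*(-20 - v))*16 = (5*(-20 - 1*14))*16 = (5*(-20 - 14))*16 = (5*(-34))*16 = -170*16 = -2720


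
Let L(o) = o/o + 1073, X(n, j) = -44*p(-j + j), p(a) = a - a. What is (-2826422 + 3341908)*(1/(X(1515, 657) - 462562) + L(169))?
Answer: 128044554008141/231281 ≈ 5.5363e+8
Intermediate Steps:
p(a) = 0
X(n, j) = 0 (X(n, j) = -44*0 = 0)
L(o) = 1074 (L(o) = 1 + 1073 = 1074)
(-2826422 + 3341908)*(1/(X(1515, 657) - 462562) + L(169)) = (-2826422 + 3341908)*(1/(0 - 462562) + 1074) = 515486*(1/(-462562) + 1074) = 515486*(-1/462562 + 1074) = 515486*(496791587/462562) = 128044554008141/231281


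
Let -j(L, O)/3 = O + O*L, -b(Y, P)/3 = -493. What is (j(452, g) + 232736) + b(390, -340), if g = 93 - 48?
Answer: 173060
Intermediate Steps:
b(Y, P) = 1479 (b(Y, P) = -3*(-493) = 1479)
g = 45
j(L, O) = -3*O - 3*L*O (j(L, O) = -3*(O + O*L) = -3*(O + L*O) = -3*O - 3*L*O)
(j(452, g) + 232736) + b(390, -340) = (-3*45*(1 + 452) + 232736) + 1479 = (-3*45*453 + 232736) + 1479 = (-61155 + 232736) + 1479 = 171581 + 1479 = 173060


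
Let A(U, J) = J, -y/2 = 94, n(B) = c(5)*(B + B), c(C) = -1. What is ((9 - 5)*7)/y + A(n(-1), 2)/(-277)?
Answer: -2033/13019 ≈ -0.15616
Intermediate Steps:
n(B) = -2*B (n(B) = -(B + B) = -2*B)
y = -188 (y = -2*94 = -188)
((9 - 5)*7)/y + A(n(-1), 2)/(-277) = ((9 - 5)*7)/(-188) + 2/(-277) = (4*7)*(-1/188) + 2*(-1/277) = 28*(-1/188) - 2/277 = -7/47 - 2/277 = -2033/13019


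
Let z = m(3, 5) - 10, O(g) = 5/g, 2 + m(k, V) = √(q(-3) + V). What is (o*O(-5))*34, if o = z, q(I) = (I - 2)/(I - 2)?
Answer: 408 - 34*√6 ≈ 324.72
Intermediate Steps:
q(I) = 1 (q(I) = (-2 + I)/(-2 + I) = 1)
m(k, V) = -2 + √(1 + V)
z = -12 + √6 (z = (-2 + √(1 + 5)) - 10 = (-2 + √6) - 10 = -12 + √6 ≈ -9.5505)
o = -12 + √6 ≈ -9.5505
(o*O(-5))*34 = ((-12 + √6)*(5/(-5)))*34 = ((-12 + √6)*(5*(-⅕)))*34 = ((-12 + √6)*(-1))*34 = (12 - √6)*34 = 408 - 34*√6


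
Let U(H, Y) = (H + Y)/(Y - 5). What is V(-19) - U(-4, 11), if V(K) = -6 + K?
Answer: -157/6 ≈ -26.167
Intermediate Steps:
U(H, Y) = (H + Y)/(-5 + Y)
V(-19) - U(-4, 11) = (-6 - 19) - (-4 + 11)/(-5 + 11) = -25 - 7/6 = -157/6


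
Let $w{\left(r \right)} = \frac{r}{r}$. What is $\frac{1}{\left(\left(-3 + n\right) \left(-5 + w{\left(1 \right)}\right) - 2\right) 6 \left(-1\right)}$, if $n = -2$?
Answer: $- \frac{1}{108} \approx -0.0092593$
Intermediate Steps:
$w{\left(r \right)} = 1$
$\frac{1}{\left(\left(-3 + n\right) \left(-5 + w{\left(1 \right)}\right) - 2\right) 6 \left(-1\right)} = \frac{1}{\left(\left(-3 - 2\right) \left(-5 + 1\right) - 2\right) 6 \left(-1\right)} = \frac{1}{\left(\left(-5\right) \left(-4\right) - 2\right) 6 \left(-1\right)} = \frac{1}{\left(20 - 2\right) 6 \left(-1\right)} = \frac{1}{18 \cdot 6 \left(-1\right)} = \frac{1}{108 \left(-1\right)} = \frac{1}{-108} = - \frac{1}{108}$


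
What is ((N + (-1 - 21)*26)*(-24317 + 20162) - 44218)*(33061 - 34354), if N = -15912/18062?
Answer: -27278861760426/9031 ≈ -3.0206e+9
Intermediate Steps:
N = -7956/9031 (N = -15912*1/18062 = -7956/9031 ≈ -0.88097)
((N + (-1 - 21)*26)*(-24317 + 20162) - 44218)*(33061 - 34354) = ((-7956/9031 + (-1 - 21)*26)*(-24317 + 20162) - 44218)*(33061 - 34354) = ((-7956/9031 - 22*26)*(-4155) - 44218)*(-1293) = ((-7956/9031 - 572)*(-4155) - 44218)*(-1293) = (-5173688/9031*(-4155) - 44218)*(-1293) = (21496673640/9031 - 44218)*(-1293) = (21097340882/9031)*(-1293) = -27278861760426/9031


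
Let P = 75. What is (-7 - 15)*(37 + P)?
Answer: -2464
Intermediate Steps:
(-7 - 15)*(37 + P) = (-7 - 15)*(37 + 75) = -22*112 = -2464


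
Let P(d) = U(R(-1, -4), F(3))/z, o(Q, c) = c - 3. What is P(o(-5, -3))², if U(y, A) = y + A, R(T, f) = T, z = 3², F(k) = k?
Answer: 4/81 ≈ 0.049383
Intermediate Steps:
o(Q, c) = -3 + c
z = 9
U(y, A) = A + y
P(d) = 2/9 (P(d) = (3 - 1)/9 = 2*(⅑) = 2/9)
P(o(-5, -3))² = (2/9)² = 4/81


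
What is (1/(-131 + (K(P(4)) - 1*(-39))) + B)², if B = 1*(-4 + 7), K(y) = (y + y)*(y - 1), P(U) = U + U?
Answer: 3721/400 ≈ 9.3025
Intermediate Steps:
P(U) = 2*U
K(y) = 2*y*(-1 + y) (K(y) = (2*y)*(-1 + y) = 2*y*(-1 + y))
B = 3 (B = 1*3 = 3)
(1/(-131 + (K(P(4)) - 1*(-39))) + B)² = (1/(-131 + (2*(2*4)*(-1 + 2*4) - 1*(-39))) + 3)² = (1/(-131 + (2*8*(-1 + 8) + 39)) + 3)² = (1/(-131 + (2*8*7 + 39)) + 3)² = (1/(-131 + (112 + 39)) + 3)² = (1/(-131 + 151) + 3)² = (1/20 + 3)² = (61/20)² = 3721/400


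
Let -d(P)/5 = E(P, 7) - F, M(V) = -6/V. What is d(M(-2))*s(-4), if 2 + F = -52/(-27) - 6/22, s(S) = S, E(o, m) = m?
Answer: 43640/297 ≈ 146.94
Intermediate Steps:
F = -103/297 (F = -2 + (-52/(-27) - 6/22) = -2 + (-52*(-1/27) - 6*1/22) = -2 + (52/27 - 3/11) = -2 + 491/297 = -103/297 ≈ -0.34680)
d(P) = -10910/297 (d(P) = -5*(7 - 1*(-103/297)) = -5*(7 + 103/297) = -5*2182/297 = -10910/297)
d(M(-2))*s(-4) = -10910/297*(-4) = 43640/297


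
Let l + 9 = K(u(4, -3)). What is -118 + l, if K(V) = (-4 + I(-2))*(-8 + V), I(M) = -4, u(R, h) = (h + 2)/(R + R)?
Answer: -62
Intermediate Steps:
u(R, h) = (2 + h)/(2*R) (u(R, h) = (2 + h)/((2*R)) = (2 + h)*(1/(2*R)) = (2 + h)/(2*R))
K(V) = 64 - 8*V (K(V) = (-4 - 4)*(-8 + V) = -8*(-8 + V) = 64 - 8*V)
l = 56 (l = -9 + (64 - 4*(2 - 3)/4) = -9 + (64 - 4*(-1)/4) = -9 + (64 - 8*(-1/8)) = -9 + (64 + 1) = -9 + 65 = 56)
-118 + l = -118 + 56 = -62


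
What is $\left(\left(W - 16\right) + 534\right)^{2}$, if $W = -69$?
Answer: $201601$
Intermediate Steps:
$\left(\left(W - 16\right) + 534\right)^{2} = \left(\left(-69 - 16\right) + 534\right)^{2} = \left(-85 + 534\right)^{2} = 449^{2} = 201601$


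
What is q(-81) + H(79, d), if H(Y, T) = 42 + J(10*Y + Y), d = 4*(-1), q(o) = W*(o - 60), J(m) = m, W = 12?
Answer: -781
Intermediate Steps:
q(o) = -720 + 12*o (q(o) = 12*(o - 60) = 12*(-60 + o) = -720 + 12*o)
d = -4
H(Y, T) = 42 + 11*Y (H(Y, T) = 42 + (10*Y + Y) = 42 + 11*Y)
q(-81) + H(79, d) = (-720 + 12*(-81)) + (42 + 11*79) = (-720 - 972) + (42 + 869) = -1692 + 911 = -781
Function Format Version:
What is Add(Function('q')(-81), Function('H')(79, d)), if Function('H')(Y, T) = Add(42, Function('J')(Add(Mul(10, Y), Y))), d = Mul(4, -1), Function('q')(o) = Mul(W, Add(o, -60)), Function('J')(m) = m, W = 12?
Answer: -781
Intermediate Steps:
Function('q')(o) = Add(-720, Mul(12, o)) (Function('q')(o) = Mul(12, Add(o, -60)) = Mul(12, Add(-60, o)) = Add(-720, Mul(12, o)))
d = -4
Function('H')(Y, T) = Add(42, Mul(11, Y)) (Function('H')(Y, T) = Add(42, Add(Mul(10, Y), Y)) = Add(42, Mul(11, Y)))
Add(Function('q')(-81), Function('H')(79, d)) = Add(Add(-720, Mul(12, -81)), Add(42, Mul(11, 79))) = Add(Add(-720, -972), Add(42, 869)) = Add(-1692, 911) = -781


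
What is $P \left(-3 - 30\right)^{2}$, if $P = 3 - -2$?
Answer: $5445$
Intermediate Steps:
$P = 5$ ($P = 3 + 2 = 5$)
$P \left(-3 - 30\right)^{2} = 5 \left(-3 - 30\right)^{2} = 5 \left(-33\right)^{2} = 5 \cdot 1089 = 5445$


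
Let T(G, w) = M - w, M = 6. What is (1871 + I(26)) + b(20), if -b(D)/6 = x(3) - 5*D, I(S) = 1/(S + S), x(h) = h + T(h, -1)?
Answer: 125373/52 ≈ 2411.0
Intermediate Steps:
T(G, w) = 6 - w
x(h) = 7 + h (x(h) = h + (6 - 1*(-1)) = h + (6 + 1) = h + 7 = 7 + h)
I(S) = 1/(2*S)
b(D) = -60 + 30*D (b(D) = -6*((7 + 3) - 5*D) = -6*(10 - 5*D) = -60 + 30*D)
(1871 + I(26)) + b(20) = (1871 + (½)/26) + (-60 + 30*20) = (1871 + (½)*(1/26)) + (-60 + 600) = (1871 + 1/52) + 540 = 97293/52 + 540 = 125373/52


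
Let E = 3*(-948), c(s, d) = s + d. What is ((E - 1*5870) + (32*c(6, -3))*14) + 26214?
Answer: 18844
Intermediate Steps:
c(s, d) = d + s
E = -2844
((E - 1*5870) + (32*c(6, -3))*14) + 26214 = ((-2844 - 1*5870) + (32*(-3 + 6))*14) + 26214 = ((-2844 - 5870) + (32*3)*14) + 26214 = (-8714 + 96*14) + 26214 = (-8714 + 1344) + 26214 = -7370 + 26214 = 18844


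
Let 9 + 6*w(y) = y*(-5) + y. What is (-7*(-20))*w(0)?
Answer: -210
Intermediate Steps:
w(y) = -3/2 - 2*y/3 (w(y) = -3/2 + (y*(-5) + y)/6 = -3/2 + (-5*y + y)/6 = -3/2 + (-4*y)/6 = -3/2 - 2*y/3)
(-7*(-20))*w(0) = (-7*(-20))*(-3/2 - ⅔*0) = 140*(-3/2 + 0) = 140*(-3/2) = -210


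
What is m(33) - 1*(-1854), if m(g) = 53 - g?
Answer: 1874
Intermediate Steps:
m(33) - 1*(-1854) = (53 - 1*33) - 1*(-1854) = (53 - 33) + 1854 = 20 + 1854 = 1874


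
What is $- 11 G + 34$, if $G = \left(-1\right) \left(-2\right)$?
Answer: $12$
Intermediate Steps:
$G = 2$
$- 11 G + 34 = \left(-11\right) 2 + 34 = -22 + 34 = 12$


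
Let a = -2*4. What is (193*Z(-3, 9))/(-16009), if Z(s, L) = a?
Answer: 1544/16009 ≈ 0.096446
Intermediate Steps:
a = -8
Z(s, L) = -8
(193*Z(-3, 9))/(-16009) = (193*(-8))/(-16009) = -1544*(-1/16009) = 1544/16009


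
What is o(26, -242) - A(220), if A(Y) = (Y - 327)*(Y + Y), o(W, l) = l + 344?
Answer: 47182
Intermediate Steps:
o(W, l) = 344 + l
A(Y) = 2*Y*(-327 + Y) (A(Y) = (-327 + Y)*(2*Y) = 2*Y*(-327 + Y))
o(26, -242) - A(220) = (344 - 242) - 2*220*(-327 + 220) = 102 - 2*220*(-107) = 102 - 1*(-47080) = 102 + 47080 = 47182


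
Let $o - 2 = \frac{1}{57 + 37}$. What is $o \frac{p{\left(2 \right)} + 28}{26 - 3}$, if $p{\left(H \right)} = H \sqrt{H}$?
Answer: $\frac{2646}{1081} + \frac{189 \sqrt{2}}{1081} \approx 2.695$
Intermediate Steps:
$p{\left(H \right)} = H^{\frac{3}{2}}$
$o = \frac{189}{94}$ ($o = 2 + \frac{1}{57 + 37} = 2 + \frac{1}{94} = \frac{189}{94} \approx 2.0106$)
$o \frac{p{\left(2 \right)} + 28}{26 - 3} = \frac{189 \frac{2^{\frac{3}{2}} + 28}{26 - 3}}{94} = \frac{189 \frac{2 \sqrt{2} + 28}{23}}{94} = \frac{189 \left(28 + 2 \sqrt{2}\right) \frac{1}{23}}{94} = \frac{189 \left(\frac{28}{23} + \frac{2 \sqrt{2}}{23}\right)}{94} = \frac{2646}{1081} + \frac{189 \sqrt{2}}{1081}$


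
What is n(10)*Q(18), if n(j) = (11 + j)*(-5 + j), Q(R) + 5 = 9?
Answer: 420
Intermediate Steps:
Q(R) = 4 (Q(R) = -5 + 9 = 4)
n(j) = (-5 + j)*(11 + j)
n(10)*Q(18) = (-55 + 10**2 + 6*10)*4 = (-55 + 100 + 60)*4 = 105*4 = 420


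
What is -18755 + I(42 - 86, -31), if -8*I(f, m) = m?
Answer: -150009/8 ≈ -18751.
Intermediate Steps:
I(f, m) = -m/8
-18755 + I(42 - 86, -31) = -18755 - ⅛*(-31) = -18755 + 31/8 = -150009/8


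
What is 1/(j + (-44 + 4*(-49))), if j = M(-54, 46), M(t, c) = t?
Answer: -1/294 ≈ -0.0034014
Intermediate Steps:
j = -54
1/(j + (-44 + 4*(-49))) = 1/(-54 + (-44 + 4*(-49))) = 1/(-54 + (-44 - 196)) = 1/(-54 - 240) = 1/(-294) = -1/294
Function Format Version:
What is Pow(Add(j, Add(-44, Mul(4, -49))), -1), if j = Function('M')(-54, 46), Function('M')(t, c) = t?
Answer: Rational(-1, 294) ≈ -0.0034014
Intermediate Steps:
j = -54
Pow(Add(j, Add(-44, Mul(4, -49))), -1) = Pow(Add(-54, Add(-44, Mul(4, -49))), -1) = Pow(Add(-54, Add(-44, -196)), -1) = Pow(Add(-54, -240), -1) = Pow(-294, -1) = Rational(-1, 294)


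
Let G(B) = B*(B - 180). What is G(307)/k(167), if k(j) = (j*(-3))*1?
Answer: -38989/501 ≈ -77.822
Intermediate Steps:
k(j) = -3*j (k(j) = -3*j*1 = -3*j)
G(B) = B*(-180 + B)
G(307)/k(167) = (307*(-180 + 307))/((-3*167)) = (307*127)/(-501) = 38989*(-1/501) = -38989/501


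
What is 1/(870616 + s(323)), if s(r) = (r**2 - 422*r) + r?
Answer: 1/838962 ≈ 1.1919e-6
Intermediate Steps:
s(r) = r**2 - 421*r
1/(870616 + s(323)) = 1/(870616 + 323*(-421 + 323)) = 1/(870616 + 323*(-98)) = 1/(870616 - 31654) = 1/838962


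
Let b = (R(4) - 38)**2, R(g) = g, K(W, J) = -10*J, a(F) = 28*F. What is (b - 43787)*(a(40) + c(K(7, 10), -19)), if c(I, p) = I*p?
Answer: -128745620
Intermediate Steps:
b = 1156 (b = (4 - 38)**2 = (-34)**2 = 1156)
(b - 43787)*(a(40) + c(K(7, 10), -19)) = (1156 - 43787)*(28*40 - 10*10*(-19)) = -42631*(1120 - 100*(-19)) = -42631*(1120 + 1900) = -42631*3020 = -128745620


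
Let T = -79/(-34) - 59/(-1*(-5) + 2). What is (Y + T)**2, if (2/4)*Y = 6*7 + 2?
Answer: 379899081/56644 ≈ 6706.8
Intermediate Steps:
T = -1453/238 (T = -79*(-1/34) - 59/(5 + 2) = 79/34 - 59/7 = -1453/238 ≈ -6.1050)
Y = 88 (Y = 2*(6*7 + 2) = 2*(42 + 2) = 2*44 = 88)
(Y + T)**2 = (88 - 1453/238)**2 = (19491/238)**2 = 379899081/56644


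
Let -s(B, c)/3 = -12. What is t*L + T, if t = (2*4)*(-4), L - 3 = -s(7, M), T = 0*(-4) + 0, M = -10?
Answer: 1056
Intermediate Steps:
s(B, c) = 36 (s(B, c) = -3*(-12) = 36)
T = 0 (T = 0 + 0 = 0)
L = -33 (L = 3 - 1*36 = 3 - 36 = -33)
t = -32 (t = 8*(-4) = -32)
t*L + T = -32*(-33) + 0 = 1056 + 0 = 1056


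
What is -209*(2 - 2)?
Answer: 0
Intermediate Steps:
-209*(2 - 2) = -209*0 = 0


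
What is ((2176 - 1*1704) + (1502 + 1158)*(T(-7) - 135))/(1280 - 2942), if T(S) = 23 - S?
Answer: 139414/831 ≈ 167.77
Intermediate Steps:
((2176 - 1*1704) + (1502 + 1158)*(T(-7) - 135))/(1280 - 2942) = ((2176 - 1*1704) + (1502 + 1158)*((23 - 1*(-7)) - 135))/(1280 - 2942) = ((2176 - 1704) + 2660*((23 + 7) - 135))/(-1662) = (472 + 2660*(30 - 135))*(-1/1662) = (472 + 2660*(-105))*(-1/1662) = (472 - 279300)*(-1/1662) = -278828*(-1/1662) = 139414/831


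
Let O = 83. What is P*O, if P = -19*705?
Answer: -1111785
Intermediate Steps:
P = -13395
P*O = -13395*83 = -1111785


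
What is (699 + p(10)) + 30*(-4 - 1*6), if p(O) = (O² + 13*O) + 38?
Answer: 667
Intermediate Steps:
p(O) = 38 + O² + 13*O
(699 + p(10)) + 30*(-4 - 1*6) = (699 + (38 + 10² + 13*10)) + 30*(-4 - 1*6) = (699 + (38 + 100 + 130)) + 30*(-4 - 6) = (699 + 268) + 30*(-10) = 967 - 300 = 667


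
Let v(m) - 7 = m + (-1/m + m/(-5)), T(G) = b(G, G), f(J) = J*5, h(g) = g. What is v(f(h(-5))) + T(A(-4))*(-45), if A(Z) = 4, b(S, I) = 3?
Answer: -3699/25 ≈ -147.96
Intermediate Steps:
f(J) = 5*J
T(G) = 3
v(m) = 7 - 1/m + 4*m/5 (v(m) = 7 + (m + (-1/m + m/(-5))) = 7 + (m + (-1/m + m*(-⅕))) = 7 + (m + (-1/m - m/5)) = 7 + (-1/m + 4*m/5) = 7 - 1/m + 4*m/5)
v(f(h(-5))) + T(A(-4))*(-45) = (7 - 1/(5*(-5)) + 4*(5*(-5))/5) + 3*(-45) = (7 - 1/(-25) + (⅘)*(-25)) - 135 = (7 - 1*(-1/25) - 20) - 135 = (7 + 1/25 - 20) - 135 = -324/25 - 135 = -3699/25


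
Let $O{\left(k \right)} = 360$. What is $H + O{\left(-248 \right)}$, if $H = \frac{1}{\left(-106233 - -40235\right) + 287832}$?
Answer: $\frac{79860241}{221834} \approx 360.0$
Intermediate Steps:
$H = \frac{1}{221834}$ ($H = \frac{1}{\left(-106233 + 40235\right) + 287832} = \frac{1}{-65998 + 287832} = \frac{1}{221834} \approx 4.5079 \cdot 10^{-6}$)
$H + O{\left(-248 \right)} = \frac{1}{221834} + 360 = \frac{79860241}{221834}$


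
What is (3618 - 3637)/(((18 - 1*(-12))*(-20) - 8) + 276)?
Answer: 19/332 ≈ 0.057229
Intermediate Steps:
(3618 - 3637)/(((18 - 1*(-12))*(-20) - 8) + 276) = -19/(((18 + 12)*(-20) - 8) + 276) = -19/((30*(-20) - 8) + 276) = -19/((-600 - 8) + 276) = -19/(-608 + 276) = -19/(-332) = -19*(-1/332) = 19/332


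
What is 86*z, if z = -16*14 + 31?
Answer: -16598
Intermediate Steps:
z = -193 (z = -224 + 31 = -193)
86*z = 86*(-193) = -16598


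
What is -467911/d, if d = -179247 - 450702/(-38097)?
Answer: 1980667263/758702473 ≈ 2.6106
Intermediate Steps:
d = -758702473/4233 (d = -179247 - 450702*(-1)/38097 = -179247 - 1*(-50078/4233) = -179247 + 50078/4233 = -758702473/4233 ≈ -1.7924e+5)
-467911/d = -467911/(-758702473/4233) = -467911*(-4233/758702473) = 1980667263/758702473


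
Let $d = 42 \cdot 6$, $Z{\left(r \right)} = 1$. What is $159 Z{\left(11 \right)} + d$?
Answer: $411$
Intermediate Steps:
$d = 252$
$159 Z{\left(11 \right)} + d = 159 \cdot 1 + 252 = 159 + 252 = 411$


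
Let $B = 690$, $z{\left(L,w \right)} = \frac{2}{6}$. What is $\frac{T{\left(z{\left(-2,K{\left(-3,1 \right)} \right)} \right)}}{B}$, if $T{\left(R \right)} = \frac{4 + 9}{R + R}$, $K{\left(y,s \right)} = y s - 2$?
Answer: $\frac{13}{460} \approx 0.028261$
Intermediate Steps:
$K{\left(y,s \right)} = -2 + s y$ ($K{\left(y,s \right)} = s y - 2 = -2 + s y$)
$z{\left(L,w \right)} = \frac{1}{3}$ ($z{\left(L,w \right)} = 2 \cdot \frac{1}{6} = \frac{1}{3}$)
$T{\left(R \right)} = \frac{13}{2 R}$
$\frac{T{\left(z{\left(-2,K{\left(-3,1 \right)} \right)} \right)}}{B} = \frac{\frac{13}{2} \frac{1}{\frac{1}{3}}}{690} = \frac{13}{2} \cdot 3 \cdot \frac{1}{690} = \frac{39}{2} \cdot \frac{1}{690} = \frac{13}{460}$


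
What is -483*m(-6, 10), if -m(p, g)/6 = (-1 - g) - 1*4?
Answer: -43470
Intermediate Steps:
m(p, g) = 30 + 6*g (m(p, g) = -6*((-1 - g) - 1*4) = -6*((-1 - g) - 4) = -6*(-5 - g) = 30 + 6*g)
-483*m(-6, 10) = -483*(30 + 6*10) = -483*(30 + 60) = -483*90 = -43470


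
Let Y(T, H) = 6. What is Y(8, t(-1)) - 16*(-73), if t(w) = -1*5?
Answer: 1174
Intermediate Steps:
t(w) = -5
Y(8, t(-1)) - 16*(-73) = 6 - 16*(-73) = 6 + 1168 = 1174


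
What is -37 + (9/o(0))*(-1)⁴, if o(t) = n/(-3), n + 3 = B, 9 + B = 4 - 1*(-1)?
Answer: -232/7 ≈ -33.143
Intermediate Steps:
B = -4 (B = -9 + (4 - 1*(-1)) = -9 + (4 + 1) = -9 + 5 = -4)
n = -7 (n = -3 - 4 = -7)
o(t) = 7/3 (o(t) = -7/(-3) = -7*(-⅓) = 7/3)
-37 + (9/o(0))*(-1)⁴ = -37 + (9/(7/3))*(-1)⁴ = -37 + (9*(3/7))*1 = -37 + (27/7)*1 = -37 + 27/7 = -232/7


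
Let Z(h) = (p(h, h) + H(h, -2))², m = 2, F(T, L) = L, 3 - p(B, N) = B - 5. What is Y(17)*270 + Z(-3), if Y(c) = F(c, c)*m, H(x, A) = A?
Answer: 9261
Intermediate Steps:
p(B, N) = 8 - B (p(B, N) = 3 - (B - 5) = 3 - (-5 + B) = 3 + (5 - B) = 8 - B)
Z(h) = (6 - h)² (Z(h) = ((8 - h) - 2)² = (6 - h)²)
Y(c) = 2*c (Y(c) = c*2 = 2*c)
Y(17)*270 + Z(-3) = (2*17)*270 + (-6 - 3)² = 34*270 + (-9)² = 9180 + 81 = 9261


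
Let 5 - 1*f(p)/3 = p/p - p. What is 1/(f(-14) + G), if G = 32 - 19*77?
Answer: -1/1461 ≈ -0.00068446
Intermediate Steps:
G = -1431 (G = 32 - 1463 = -1431)
f(p) = 12 + 3*p (f(p) = 15 - 3*(p/p - p) = 15 - 3*(1 - p) = 15 + (-3 + 3*p) = 12 + 3*p)
1/(f(-14) + G) = 1/((12 + 3*(-14)) - 1431) = 1/((12 - 42) - 1431) = 1/(-30 - 1431) = 1/(-1461) = -1/1461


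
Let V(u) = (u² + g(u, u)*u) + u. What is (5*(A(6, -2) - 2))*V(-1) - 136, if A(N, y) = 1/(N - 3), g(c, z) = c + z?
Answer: -458/3 ≈ -152.67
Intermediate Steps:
A(N, y) = 1/(-3 + N)
V(u) = u + 3*u² (V(u) = (u² + (u + u)*u) + u = (u² + (2*u)*u) + u = (u² + 2*u²) + u = 3*u² + u = u + 3*u²)
(5*(A(6, -2) - 2))*V(-1) - 136 = (5*(1/(-3 + 6) - 2))*(-(1 + 3*(-1))) - 136 = (5*(1/3 - 2))*(-(1 - 3)) - 136 = (5*(⅓ - 2))*(-1*(-2)) - 136 = (5*(-5/3))*2 - 136 = -25/3*2 - 136 = -50/3 - 136 = -458/3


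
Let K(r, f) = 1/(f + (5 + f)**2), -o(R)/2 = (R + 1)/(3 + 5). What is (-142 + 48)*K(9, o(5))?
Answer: -376/43 ≈ -8.7442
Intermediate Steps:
o(R) = -1/4 - R/4 (o(R) = -2*(R + 1)/(3 + 5) = -2*(1 + R)/8 = -2*(1/8 + R/8) = -1/4 - R/4)
(-142 + 48)*K(9, o(5)) = (-142 + 48)/((-1/4 - 1/4*5) + (5 + (-1/4 - 1/4*5))**2) = -94/((-1/4 - 5/4) + (5 + (-1/4 - 5/4))**2) = -94/(-3/2 + (5 - 3/2)**2) = -94/(-3/2 + (7/2)**2) = -94/(-3/2 + 49/4) = -94/43/4 = -94*4/43 = -376/43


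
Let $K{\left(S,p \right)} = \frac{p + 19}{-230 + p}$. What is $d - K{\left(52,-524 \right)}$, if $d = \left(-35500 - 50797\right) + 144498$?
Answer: $\frac{43883049}{754} \approx 58200.0$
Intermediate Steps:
$K{\left(S,p \right)} = \frac{19 + p}{-230 + p}$
$d = 58201$ ($d = -86297 + 144498 = 58201$)
$d - K{\left(52,-524 \right)} = 58201 - \frac{19 - 524}{-230 - 524} = 58201 - \frac{1}{-754} \left(-505\right) = 58201 - \left(- \frac{1}{754}\right) \left(-505\right) = 58201 - \frac{505}{754} = \frac{43883049}{754}$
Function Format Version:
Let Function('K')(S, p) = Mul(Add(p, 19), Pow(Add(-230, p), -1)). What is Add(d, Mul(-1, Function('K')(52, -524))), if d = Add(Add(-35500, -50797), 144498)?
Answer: Rational(43883049, 754) ≈ 58200.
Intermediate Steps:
Function('K')(S, p) = Mul(Pow(Add(-230, p), -1), Add(19, p)) (Function('K')(S, p) = Mul(Add(19, p), Pow(Add(-230, p), -1)) = Mul(Pow(Add(-230, p), -1), Add(19, p)))
d = 58201 (d = Add(-86297, 144498) = 58201)
Add(d, Mul(-1, Function('K')(52, -524))) = Add(58201, Mul(-1, Mul(Pow(Add(-230, -524), -1), Add(19, -524)))) = Add(58201, Mul(-1, Mul(Pow(-754, -1), -505))) = Add(58201, Mul(-1, Mul(Rational(-1, 754), -505))) = Add(58201, Mul(-1, Rational(505, 754))) = Add(58201, Rational(-505, 754)) = Rational(43883049, 754)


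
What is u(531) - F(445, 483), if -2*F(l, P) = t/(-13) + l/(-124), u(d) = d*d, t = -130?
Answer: 69927123/248 ≈ 2.8196e+5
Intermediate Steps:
u(d) = d²
F(l, P) = -5 + l/248 (F(l, P) = -(-130/(-13) + l/(-124))/2 = -(-130*(-1/13) + l*(-1/124))/2 = -(10 - l/124)/2 = -5 + l/248)
u(531) - F(445, 483) = 531² - (-5 + (1/248)*445) = 281961 - (-5 + 445/248) = 281961 - 1*(-795/248) = 281961 + 795/248 = 69927123/248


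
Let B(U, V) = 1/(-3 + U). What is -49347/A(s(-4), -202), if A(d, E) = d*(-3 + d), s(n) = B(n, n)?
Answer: -2418003/22 ≈ -1.0991e+5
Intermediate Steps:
s(n) = 1/(-3 + n)
-49347/A(s(-4), -202) = -49347*(-3 - 4)/(-3 + 1/(-3 - 4)) = -49347*(-7/(-3 + 1/(-7))) = -49347*(-7/(-3 - ⅐)) = -49347/((-⅐*(-22/7))) = -49347/22/49 = -49347*49/22 = -2418003/22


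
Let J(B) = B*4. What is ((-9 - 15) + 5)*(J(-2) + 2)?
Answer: 114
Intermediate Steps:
J(B) = 4*B
((-9 - 15) + 5)*(J(-2) + 2) = ((-9 - 15) + 5)*(4*(-2) + 2) = (-24 + 5)*(-8 + 2) = -19*(-6) = 114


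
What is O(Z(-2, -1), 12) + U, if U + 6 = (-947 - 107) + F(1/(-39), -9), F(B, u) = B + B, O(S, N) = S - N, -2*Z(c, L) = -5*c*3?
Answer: -42395/39 ≈ -1087.1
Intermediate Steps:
Z(c, L) = 15*c/2 (Z(c, L) = -(-5)*c*3/2 = -(-5)*3*c/2 = -(-15)*c/2 = 15*c/2)
F(B, u) = 2*B
U = -41342/39 (U = -6 + ((-947 - 107) + 2/(-39)) = -6 + (-1054 + 2*(-1/39)) = -6 + (-1054 - 2/39) = -6 - 41108/39 = -41342/39 ≈ -1060.1)
O(Z(-2, -1), 12) + U = ((15/2)*(-2) - 1*12) - 41342/39 = (-15 - 12) - 41342/39 = -27 - 41342/39 = -42395/39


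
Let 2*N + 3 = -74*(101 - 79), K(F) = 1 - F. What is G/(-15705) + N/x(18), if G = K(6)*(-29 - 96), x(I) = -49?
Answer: 730103/43974 ≈ 16.603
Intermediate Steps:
N = -1631/2 (N = -3/2 + (-74*(101 - 79))/2 = -3/2 + (-74*22)/2 = -3/2 + (½)*(-1628) = -3/2 - 814 = -1631/2 ≈ -815.50)
G = 625 (G = (1 - 1*6)*(-29 - 96) = (1 - 6)*(-125) = -5*(-125) = 625)
G/(-15705) + N/x(18) = 625/(-15705) - 1631/2/(-49) = 625*(-1/15705) - 1631/2*(-1/49) = -125/3141 + 233/14 = 730103/43974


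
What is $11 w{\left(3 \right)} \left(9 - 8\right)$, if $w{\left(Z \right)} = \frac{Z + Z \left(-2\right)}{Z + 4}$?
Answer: $- \frac{33}{7} \approx -4.7143$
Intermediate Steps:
$w{\left(Z \right)} = - \frac{Z}{4 + Z}$ ($w{\left(Z \right)} = \frac{Z - 2 Z}{4 + Z} = \frac{\left(-1\right) Z}{4 + Z} = - \frac{Z}{4 + Z}$)
$11 w{\left(3 \right)} \left(9 - 8\right) = 11 \left(\left(-1\right) 3 \frac{1}{4 + 3}\right) \left(9 - 8\right) = 11 \left(\left(-1\right) 3 \cdot \frac{1}{7}\right) 1 = 11 \left(- \frac{3}{7}\right) 1 = \left(- \frac{33}{7}\right) 1 = - \frac{33}{7}$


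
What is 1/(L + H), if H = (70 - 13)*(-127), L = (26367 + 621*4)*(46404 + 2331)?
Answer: 1/1406046246 ≈ 7.1121e-10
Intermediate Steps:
L = 1406053485 (L = (26367 + 2484)*48735 = 28851*48735 = 1406053485)
H = -7239 (H = 57*(-127) = -7239)
1/(L + H) = 1/(1406053485 - 7239) = 1/1406046246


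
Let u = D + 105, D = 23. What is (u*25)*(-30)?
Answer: -96000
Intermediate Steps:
u = 128 (u = 23 + 105 = 128)
(u*25)*(-30) = (128*25)*(-30) = 3200*(-30) = -96000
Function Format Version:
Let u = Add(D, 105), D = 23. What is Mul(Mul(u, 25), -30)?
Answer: -96000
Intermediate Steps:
u = 128 (u = Add(23, 105) = 128)
Mul(Mul(u, 25), -30) = Mul(Mul(128, 25), -30) = Mul(3200, -30) = -96000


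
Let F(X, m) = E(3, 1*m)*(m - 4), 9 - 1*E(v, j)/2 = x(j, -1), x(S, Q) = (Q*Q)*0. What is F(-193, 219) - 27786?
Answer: -23916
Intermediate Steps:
x(S, Q) = 0 (x(S, Q) = Q**2*0 = 0)
E(v, j) = 18 (E(v, j) = 18 - 2*0 = 18 + 0 = 18)
F(X, m) = -72 + 18*m (F(X, m) = 18*(m - 4) = 18*(-4 + m) = -72 + 18*m)
F(-193, 219) - 27786 = (-72 + 18*219) - 27786 = (-72 + 3942) - 27786 = 3870 - 27786 = -23916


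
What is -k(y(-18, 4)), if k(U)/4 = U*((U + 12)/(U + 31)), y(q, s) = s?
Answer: -256/35 ≈ -7.3143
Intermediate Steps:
k(U) = 4*U*(12 + U)/(31 + U) (k(U) = 4*(U*((U + 12)/(U + 31))) = 4*(U*((12 + U)/(31 + U))) = 4*(U*(12 + U)/(31 + U)) = 4*U*(12 + U)/(31 + U))
-k(y(-18, 4)) = -4*4*(12 + 4)/(31 + 4) = -4*4*16/35 = -1*256/35 = -256/35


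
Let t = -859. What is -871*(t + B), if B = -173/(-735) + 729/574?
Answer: 45014324329/60270 ≈ 7.4688e+5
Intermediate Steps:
B = 90731/60270 (B = -173*(-1/735) + 729*(1/574) = 173/735 + 729/574 = 90731/60270 ≈ 1.5054)
-871*(t + B) = -871*(-859 + 90731/60270) = -871*(-51681199/60270) = 45014324329/60270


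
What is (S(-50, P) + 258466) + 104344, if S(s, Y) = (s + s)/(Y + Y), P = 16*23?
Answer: 66757015/184 ≈ 3.6281e+5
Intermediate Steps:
P = 368
S(s, Y) = s/Y (S(s, Y) = (2*s)/((2*Y)) = (2*s)*(1/(2*Y)) = s/Y)
(S(-50, P) + 258466) + 104344 = (-50/368 + 258466) + 104344 = (-50*1/368 + 258466) + 104344 = (-25/184 + 258466) + 104344 = 47557719/184 + 104344 = 66757015/184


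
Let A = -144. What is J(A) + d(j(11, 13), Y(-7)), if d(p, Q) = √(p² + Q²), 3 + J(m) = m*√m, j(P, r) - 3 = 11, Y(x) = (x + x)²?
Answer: -3 - 1728*I + 14*√197 ≈ 193.5 - 1728.0*I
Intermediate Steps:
Y(x) = 4*x² (Y(x) = (2*x)² = 4*x²)
j(P, r) = 14 (j(P, r) = 3 + 11 = 14)
J(m) = -3 + m^(3/2) (J(m) = -3 + m*√m = -3 + m^(3/2))
d(p, Q) = √(Q² + p²)
J(A) + d(j(11, 13), Y(-7)) = (-3 + (-144)^(3/2)) + √((4*(-7)²)² + 14²) = (-3 - 1728*I) + √((4*49)² + 196) = (-3 - 1728*I) + √(196² + 196) = (-3 - 1728*I) + √(38416 + 196) = (-3 - 1728*I) + √38612 = (-3 - 1728*I) + 14*√197 = -3 - 1728*I + 14*√197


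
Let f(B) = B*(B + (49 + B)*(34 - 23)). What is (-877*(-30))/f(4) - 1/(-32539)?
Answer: 428051719/38200786 ≈ 11.205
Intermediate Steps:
f(B) = B*(539 + 12*B) (f(B) = B*(B + (49 + B)*11) = B*(B + (539 + 11*B)) = B*(539 + 12*B))
(-877*(-30))/f(4) - 1/(-32539) = (-877*(-30))/((4*(539 + 12*4))) - 1/(-32539) = 26310/((4*(539 + 48))) - 1*(-1/32539) = 26310/((4*587)) + 1/32539 = 26310/2348 + 1/32539 = 26310*(1/2348) + 1/32539 = 13155/1174 + 1/32539 = 428051719/38200786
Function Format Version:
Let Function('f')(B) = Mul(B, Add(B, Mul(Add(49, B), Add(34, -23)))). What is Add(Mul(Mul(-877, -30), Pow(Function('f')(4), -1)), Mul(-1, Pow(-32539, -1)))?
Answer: Rational(428051719, 38200786) ≈ 11.205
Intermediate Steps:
Function('f')(B) = Mul(B, Add(539, Mul(12, B))) (Function('f')(B) = Mul(B, Add(B, Mul(Add(49, B), 11))) = Mul(B, Add(B, Add(539, Mul(11, B)))) = Mul(B, Add(539, Mul(12, B))))
Add(Mul(Mul(-877, -30), Pow(Function('f')(4), -1)), Mul(-1, Pow(-32539, -1))) = Add(Mul(Mul(-877, -30), Pow(Mul(4, Add(539, Mul(12, 4))), -1)), Mul(-1, Pow(-32539, -1))) = Add(Mul(26310, Pow(Mul(4, Add(539, 48)), -1)), Mul(-1, Rational(-1, 32539))) = Add(Mul(26310, Pow(Mul(4, 587), -1)), Rational(1, 32539)) = Add(Mul(26310, Pow(2348, -1)), Rational(1, 32539)) = Add(Mul(26310, Rational(1, 2348)), Rational(1, 32539)) = Add(Rational(13155, 1174), Rational(1, 32539)) = Rational(428051719, 38200786)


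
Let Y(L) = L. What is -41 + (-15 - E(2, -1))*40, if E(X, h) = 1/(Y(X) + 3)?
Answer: -649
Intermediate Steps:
E(X, h) = 1/(3 + X) (E(X, h) = 1/(X + 3) = 1/(3 + X))
-41 + (-15 - E(2, -1))*40 = -41 + (-15 - 1/(3 + 2))*40 = -41 + (-15 - 1/5)*40 = -41 - 76/5*40 = -41 - 608 = -649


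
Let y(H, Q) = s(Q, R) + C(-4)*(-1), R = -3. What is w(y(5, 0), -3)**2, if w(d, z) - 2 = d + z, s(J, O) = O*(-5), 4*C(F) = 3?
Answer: 2809/16 ≈ 175.56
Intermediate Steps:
C(F) = 3/4 (C(F) = (1/4)*3 = 3/4)
s(J, O) = -5*O
y(H, Q) = 57/4 (y(H, Q) = -5*(-3) + (3/4)*(-1) = 15 - 3/4 = 57/4)
w(d, z) = 2 + d + z (w(d, z) = 2 + (d + z) = 2 + d + z)
w(y(5, 0), -3)**2 = (2 + 57/4 - 3)**2 = (53/4)**2 = 2809/16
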